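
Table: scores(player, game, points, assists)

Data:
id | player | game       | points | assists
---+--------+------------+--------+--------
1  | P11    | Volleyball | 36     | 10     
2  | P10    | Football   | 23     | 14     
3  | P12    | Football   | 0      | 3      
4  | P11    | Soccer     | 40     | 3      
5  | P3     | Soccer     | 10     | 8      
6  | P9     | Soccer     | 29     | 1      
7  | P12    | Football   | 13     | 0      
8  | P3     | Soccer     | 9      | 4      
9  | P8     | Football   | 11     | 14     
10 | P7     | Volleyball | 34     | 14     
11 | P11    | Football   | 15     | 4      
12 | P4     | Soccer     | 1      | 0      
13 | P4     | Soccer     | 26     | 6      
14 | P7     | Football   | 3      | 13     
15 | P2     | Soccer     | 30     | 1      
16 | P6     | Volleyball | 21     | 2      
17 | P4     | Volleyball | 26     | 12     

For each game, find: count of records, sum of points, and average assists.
SELECT game,
       COUNT(*) as cnt,
       SUM(points) as total_points,
       AVG(assists) as avg_assists
FROM scores
GROUP BY game

Result:
  Football: 6 records, 65 total points, 8.00 avg assists
  Soccer: 7 records, 145 total points, 3.29 avg assists
  Volleyball: 4 records, 117 total points, 9.50 avg assists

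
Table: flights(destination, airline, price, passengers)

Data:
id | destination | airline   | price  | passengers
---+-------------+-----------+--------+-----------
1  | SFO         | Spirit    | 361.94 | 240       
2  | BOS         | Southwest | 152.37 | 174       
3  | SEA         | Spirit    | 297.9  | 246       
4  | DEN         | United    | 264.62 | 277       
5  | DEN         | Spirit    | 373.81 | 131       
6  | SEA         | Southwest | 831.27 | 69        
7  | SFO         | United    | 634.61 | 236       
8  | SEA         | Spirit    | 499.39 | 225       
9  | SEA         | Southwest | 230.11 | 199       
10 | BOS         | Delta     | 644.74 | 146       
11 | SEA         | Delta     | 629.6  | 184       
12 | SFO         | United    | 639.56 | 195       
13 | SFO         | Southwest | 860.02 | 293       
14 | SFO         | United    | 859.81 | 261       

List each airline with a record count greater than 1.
SELECT airline, COUNT(*) as cnt
FROM flights
GROUP BY airline
HAVING COUNT(*) > 1

Result:
  Delta: 2
  Southwest: 4
  Spirit: 4
  United: 4

Note: HAVING filters groups after aggregation, WHERE filters rows before.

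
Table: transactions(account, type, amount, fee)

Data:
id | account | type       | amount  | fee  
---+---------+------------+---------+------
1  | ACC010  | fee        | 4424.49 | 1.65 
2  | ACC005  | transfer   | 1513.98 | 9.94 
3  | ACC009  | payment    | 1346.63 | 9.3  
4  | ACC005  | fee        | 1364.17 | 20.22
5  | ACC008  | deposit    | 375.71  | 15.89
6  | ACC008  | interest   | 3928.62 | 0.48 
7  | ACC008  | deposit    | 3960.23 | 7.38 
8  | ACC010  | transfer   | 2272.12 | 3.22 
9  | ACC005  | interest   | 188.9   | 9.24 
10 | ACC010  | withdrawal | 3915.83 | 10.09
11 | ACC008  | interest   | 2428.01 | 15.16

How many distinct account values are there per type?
SELECT type, COUNT(DISTINCT account)
FROM transactions
GROUP BY type

Result:
  deposit: 1 distinct
  fee: 2 distinct
  interest: 2 distinct
  payment: 1 distinct
  transfer: 2 distinct
  withdrawal: 1 distinct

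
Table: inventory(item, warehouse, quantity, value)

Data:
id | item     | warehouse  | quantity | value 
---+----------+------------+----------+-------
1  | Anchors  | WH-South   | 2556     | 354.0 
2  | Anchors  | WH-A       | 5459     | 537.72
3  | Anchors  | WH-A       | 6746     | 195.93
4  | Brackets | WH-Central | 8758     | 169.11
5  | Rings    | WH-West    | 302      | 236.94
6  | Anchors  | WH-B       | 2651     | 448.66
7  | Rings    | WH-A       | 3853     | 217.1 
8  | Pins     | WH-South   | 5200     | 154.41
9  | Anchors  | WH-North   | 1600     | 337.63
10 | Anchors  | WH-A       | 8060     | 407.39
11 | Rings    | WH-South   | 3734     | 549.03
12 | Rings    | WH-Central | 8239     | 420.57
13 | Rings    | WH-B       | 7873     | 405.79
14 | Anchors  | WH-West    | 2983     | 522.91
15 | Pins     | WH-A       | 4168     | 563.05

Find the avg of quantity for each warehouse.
SELECT warehouse, AVG(quantity) as result
FROM inventory
GROUP BY warehouse

Result:
  WH-A: 5657.20
  WH-B: 5262.00
  WH-Central: 8498.50
  WH-North: 1600.00
  WH-South: 3830.00
  WH-West: 1642.50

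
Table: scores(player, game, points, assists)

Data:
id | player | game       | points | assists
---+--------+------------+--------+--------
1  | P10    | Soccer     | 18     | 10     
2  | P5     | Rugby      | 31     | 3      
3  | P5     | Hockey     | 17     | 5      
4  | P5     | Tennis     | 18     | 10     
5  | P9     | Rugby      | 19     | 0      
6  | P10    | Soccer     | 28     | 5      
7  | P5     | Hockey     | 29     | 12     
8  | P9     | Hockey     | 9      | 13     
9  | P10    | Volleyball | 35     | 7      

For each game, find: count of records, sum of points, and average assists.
SELECT game,
       COUNT(*) as cnt,
       SUM(points) as total_points,
       AVG(assists) as avg_assists
FROM scores
GROUP BY game

Result:
  Hockey: 3 records, 55 total points, 10.00 avg assists
  Rugby: 2 records, 50 total points, 1.50 avg assists
  Soccer: 2 records, 46 total points, 7.50 avg assists
  Tennis: 1 records, 18 total points, 10.00 avg assists
  Volleyball: 1 records, 35 total points, 7.00 avg assists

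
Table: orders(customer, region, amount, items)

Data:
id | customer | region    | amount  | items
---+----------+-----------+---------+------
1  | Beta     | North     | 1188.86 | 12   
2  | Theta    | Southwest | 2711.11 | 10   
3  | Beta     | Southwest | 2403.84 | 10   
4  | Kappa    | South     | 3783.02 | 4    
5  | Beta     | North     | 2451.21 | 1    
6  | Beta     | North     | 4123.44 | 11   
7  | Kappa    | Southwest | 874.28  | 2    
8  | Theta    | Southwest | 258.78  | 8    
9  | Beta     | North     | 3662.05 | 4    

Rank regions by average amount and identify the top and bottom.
SELECT region, AVG(amount)
FROM orders
GROUP BY region
ORDER BY AVG(amount)

All groups:
  Southwest: 1562.00
  North: 2856.39
  South: 3783.02

Highest: South (3783.02)
Lowest: Southwest (1562.00)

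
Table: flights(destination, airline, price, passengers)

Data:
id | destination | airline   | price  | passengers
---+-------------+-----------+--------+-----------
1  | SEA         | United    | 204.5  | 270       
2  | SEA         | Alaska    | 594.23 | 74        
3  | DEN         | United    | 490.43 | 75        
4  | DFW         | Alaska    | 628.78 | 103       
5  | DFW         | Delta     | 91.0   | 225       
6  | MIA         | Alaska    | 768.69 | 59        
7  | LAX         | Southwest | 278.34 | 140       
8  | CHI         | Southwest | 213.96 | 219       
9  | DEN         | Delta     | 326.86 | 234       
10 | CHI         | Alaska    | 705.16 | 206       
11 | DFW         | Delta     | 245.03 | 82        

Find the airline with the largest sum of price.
SELECT airline, SUM(price) as val
FROM flights
GROUP BY airline
ORDER BY val DESC
LIMIT 1

Result: Alaska with sum(price) = 2696.86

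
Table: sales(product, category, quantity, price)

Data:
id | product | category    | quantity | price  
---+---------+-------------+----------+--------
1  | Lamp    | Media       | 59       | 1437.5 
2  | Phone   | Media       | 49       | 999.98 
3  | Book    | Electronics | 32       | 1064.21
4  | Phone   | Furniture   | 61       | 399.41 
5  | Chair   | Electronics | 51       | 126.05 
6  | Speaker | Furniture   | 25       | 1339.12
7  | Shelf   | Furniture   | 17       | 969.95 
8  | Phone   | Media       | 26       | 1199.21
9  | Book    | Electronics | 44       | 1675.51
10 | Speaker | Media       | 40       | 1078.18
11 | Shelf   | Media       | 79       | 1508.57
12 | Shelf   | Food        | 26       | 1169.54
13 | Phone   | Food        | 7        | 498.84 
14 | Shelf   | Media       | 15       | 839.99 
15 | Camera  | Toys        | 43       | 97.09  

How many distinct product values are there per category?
SELECT category, COUNT(DISTINCT product)
FROM sales
GROUP BY category

Result:
  Electronics: 2 distinct
  Food: 2 distinct
  Furniture: 3 distinct
  Media: 4 distinct
  Toys: 1 distinct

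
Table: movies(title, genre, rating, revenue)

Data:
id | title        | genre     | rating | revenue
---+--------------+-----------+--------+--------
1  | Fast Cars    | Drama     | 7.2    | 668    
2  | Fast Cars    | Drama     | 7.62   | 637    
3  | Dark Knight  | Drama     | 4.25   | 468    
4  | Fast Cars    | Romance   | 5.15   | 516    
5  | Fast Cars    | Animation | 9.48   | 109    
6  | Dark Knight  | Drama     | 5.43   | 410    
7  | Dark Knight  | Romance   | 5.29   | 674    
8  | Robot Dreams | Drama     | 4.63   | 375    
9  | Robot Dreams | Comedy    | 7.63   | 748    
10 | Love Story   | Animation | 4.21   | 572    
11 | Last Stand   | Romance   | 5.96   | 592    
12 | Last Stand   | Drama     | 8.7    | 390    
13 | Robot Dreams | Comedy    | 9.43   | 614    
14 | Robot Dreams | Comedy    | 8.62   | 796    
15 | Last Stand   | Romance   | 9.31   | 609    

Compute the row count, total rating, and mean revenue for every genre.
SELECT genre,
       COUNT(*) as cnt,
       SUM(rating) as total_rating,
       AVG(revenue) as avg_revenue
FROM movies
GROUP BY genre

Result:
  Animation: 2 records, 13.69 total rating, 340.50 avg revenue
  Comedy: 3 records, 25.68 total rating, 719.33 avg revenue
  Drama: 6 records, 37.83 total rating, 491.33 avg revenue
  Romance: 4 records, 25.71 total rating, 597.75 avg revenue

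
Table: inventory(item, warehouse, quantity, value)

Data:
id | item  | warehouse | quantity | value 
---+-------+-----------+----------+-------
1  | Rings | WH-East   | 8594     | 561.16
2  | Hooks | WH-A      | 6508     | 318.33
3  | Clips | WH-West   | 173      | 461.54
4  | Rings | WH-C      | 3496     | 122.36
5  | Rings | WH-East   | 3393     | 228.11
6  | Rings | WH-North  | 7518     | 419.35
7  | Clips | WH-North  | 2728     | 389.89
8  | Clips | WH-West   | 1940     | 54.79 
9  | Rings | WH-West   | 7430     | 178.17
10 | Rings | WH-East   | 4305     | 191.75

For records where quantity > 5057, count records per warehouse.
SELECT warehouse, COUNT(*)
FROM inventory
WHERE quantity > 5057
GROUP BY warehouse

Note: WHERE filters rows before grouping.

Result:
  WH-A: 1
  WH-East: 1
  WH-North: 1
  WH-West: 1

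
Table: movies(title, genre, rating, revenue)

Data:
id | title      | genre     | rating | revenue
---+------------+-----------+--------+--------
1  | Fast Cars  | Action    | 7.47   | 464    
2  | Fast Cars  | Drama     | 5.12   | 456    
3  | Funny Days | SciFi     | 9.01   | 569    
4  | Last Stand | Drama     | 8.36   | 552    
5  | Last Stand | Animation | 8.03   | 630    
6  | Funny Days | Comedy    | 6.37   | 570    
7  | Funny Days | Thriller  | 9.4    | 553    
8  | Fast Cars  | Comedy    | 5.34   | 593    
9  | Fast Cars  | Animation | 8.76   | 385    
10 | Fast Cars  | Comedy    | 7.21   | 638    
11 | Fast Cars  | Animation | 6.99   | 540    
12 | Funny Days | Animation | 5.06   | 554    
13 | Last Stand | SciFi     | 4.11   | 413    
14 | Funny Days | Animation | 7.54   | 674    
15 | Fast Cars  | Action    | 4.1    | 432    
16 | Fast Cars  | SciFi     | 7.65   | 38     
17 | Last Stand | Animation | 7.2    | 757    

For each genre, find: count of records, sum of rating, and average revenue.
SELECT genre,
       COUNT(*) as cnt,
       SUM(rating) as total_rating,
       AVG(revenue) as avg_revenue
FROM movies
GROUP BY genre

Result:
  Action: 2 records, 11.57 total rating, 448.00 avg revenue
  Animation: 6 records, 43.58 total rating, 590.00 avg revenue
  Comedy: 3 records, 18.92 total rating, 600.33 avg revenue
  Drama: 2 records, 13.48 total rating, 504.00 avg revenue
  SciFi: 3 records, 20.77 total rating, 340.00 avg revenue
  Thriller: 1 records, 9.40 total rating, 553.00 avg revenue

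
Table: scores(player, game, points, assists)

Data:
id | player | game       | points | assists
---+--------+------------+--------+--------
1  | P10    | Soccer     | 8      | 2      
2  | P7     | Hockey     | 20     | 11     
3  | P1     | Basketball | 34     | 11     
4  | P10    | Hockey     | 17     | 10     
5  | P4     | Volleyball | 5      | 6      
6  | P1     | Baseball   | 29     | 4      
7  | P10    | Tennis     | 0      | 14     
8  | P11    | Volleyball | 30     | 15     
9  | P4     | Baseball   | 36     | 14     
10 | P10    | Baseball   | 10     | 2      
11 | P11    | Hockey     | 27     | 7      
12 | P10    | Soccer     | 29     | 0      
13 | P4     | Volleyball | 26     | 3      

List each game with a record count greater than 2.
SELECT game, COUNT(*) as cnt
FROM scores
GROUP BY game
HAVING COUNT(*) > 2

Result:
  Baseball: 3
  Hockey: 3
  Volleyball: 3

Note: HAVING filters groups after aggregation, WHERE filters rows before.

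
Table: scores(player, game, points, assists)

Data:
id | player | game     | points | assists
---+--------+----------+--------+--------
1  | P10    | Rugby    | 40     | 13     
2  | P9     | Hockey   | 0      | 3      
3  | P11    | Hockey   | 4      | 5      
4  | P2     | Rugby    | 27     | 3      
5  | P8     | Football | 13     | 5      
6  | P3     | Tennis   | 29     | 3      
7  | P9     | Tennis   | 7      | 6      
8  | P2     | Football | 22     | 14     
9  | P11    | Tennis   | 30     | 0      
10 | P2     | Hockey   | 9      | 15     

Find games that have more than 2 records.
SELECT game, COUNT(*) as cnt
FROM scores
GROUP BY game
HAVING COUNT(*) > 2

Result:
  Hockey: 3
  Tennis: 3

Note: HAVING filters groups after aggregation, WHERE filters rows before.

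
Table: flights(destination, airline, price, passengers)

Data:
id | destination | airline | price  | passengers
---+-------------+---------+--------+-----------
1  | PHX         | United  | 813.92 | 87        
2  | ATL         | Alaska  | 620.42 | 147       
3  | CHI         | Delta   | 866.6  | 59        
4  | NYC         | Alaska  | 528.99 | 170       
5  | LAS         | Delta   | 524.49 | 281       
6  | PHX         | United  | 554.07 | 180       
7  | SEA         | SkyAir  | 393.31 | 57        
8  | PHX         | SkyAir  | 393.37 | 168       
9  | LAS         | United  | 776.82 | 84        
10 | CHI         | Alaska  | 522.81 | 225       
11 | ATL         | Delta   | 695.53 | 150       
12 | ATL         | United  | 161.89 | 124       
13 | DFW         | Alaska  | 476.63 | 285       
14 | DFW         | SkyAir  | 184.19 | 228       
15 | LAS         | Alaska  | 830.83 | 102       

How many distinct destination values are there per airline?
SELECT airline, COUNT(DISTINCT destination)
FROM flights
GROUP BY airline

Result:
  Alaska: 5 distinct
  Delta: 3 distinct
  SkyAir: 3 distinct
  United: 3 distinct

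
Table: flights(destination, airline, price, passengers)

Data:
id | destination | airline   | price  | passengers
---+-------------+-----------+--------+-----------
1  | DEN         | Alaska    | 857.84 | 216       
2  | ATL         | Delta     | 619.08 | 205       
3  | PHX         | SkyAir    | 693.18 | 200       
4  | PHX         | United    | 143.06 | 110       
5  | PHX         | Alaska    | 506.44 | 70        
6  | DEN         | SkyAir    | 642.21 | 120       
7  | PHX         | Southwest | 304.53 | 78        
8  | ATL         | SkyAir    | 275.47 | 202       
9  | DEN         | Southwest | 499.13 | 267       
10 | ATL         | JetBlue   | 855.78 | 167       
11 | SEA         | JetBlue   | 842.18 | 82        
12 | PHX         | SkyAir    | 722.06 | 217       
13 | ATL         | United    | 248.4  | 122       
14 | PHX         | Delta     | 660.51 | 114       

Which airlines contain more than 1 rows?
SELECT airline, COUNT(*) as cnt
FROM flights
GROUP BY airline
HAVING COUNT(*) > 1

Result:
  Alaska: 2
  Delta: 2
  JetBlue: 2
  SkyAir: 4
  Southwest: 2
  United: 2

Note: HAVING filters groups after aggregation, WHERE filters rows before.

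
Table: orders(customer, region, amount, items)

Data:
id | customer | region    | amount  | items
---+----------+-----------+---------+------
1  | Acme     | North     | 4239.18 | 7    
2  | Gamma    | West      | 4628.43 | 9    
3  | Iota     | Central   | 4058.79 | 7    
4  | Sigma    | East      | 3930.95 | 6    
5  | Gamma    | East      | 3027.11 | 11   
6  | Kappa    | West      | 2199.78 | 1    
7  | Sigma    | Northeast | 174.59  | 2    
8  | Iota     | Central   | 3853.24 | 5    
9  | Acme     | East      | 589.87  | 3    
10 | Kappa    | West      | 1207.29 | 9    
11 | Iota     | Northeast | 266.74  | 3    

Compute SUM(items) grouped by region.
SELECT region, SUM(items) as result
FROM orders
GROUP BY region

Result:
  Central: 12
  East: 20
  North: 7
  Northeast: 5
  West: 19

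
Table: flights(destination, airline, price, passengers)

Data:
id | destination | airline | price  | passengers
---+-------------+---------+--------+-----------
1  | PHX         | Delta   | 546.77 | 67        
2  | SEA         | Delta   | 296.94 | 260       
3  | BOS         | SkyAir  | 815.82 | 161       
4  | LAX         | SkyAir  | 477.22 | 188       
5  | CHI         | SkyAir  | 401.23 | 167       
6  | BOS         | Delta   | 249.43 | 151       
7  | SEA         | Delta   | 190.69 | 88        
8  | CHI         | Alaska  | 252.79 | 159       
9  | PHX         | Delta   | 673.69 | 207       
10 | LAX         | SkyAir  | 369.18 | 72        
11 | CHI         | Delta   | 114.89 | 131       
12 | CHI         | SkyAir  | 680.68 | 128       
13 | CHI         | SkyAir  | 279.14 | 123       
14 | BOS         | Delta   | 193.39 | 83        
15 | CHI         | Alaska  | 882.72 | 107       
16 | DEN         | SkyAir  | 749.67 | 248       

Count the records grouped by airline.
SELECT airline, COUNT(*) as count
FROM flights
GROUP BY airline

Result:
  Alaska: 2
  Delta: 7
  SkyAir: 7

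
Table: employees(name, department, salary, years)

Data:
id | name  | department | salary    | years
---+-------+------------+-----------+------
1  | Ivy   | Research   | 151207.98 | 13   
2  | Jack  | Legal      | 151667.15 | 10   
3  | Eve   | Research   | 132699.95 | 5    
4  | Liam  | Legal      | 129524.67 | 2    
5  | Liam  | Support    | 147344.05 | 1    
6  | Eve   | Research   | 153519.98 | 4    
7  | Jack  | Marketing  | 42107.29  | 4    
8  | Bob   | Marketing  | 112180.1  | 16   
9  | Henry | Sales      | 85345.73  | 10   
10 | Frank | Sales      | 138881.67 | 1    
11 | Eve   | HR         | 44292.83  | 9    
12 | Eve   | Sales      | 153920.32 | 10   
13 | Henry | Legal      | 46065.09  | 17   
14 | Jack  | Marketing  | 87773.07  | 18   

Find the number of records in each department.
SELECT department, COUNT(*) as count
FROM employees
GROUP BY department

Result:
  HR: 1
  Legal: 3
  Marketing: 3
  Research: 3
  Sales: 3
  Support: 1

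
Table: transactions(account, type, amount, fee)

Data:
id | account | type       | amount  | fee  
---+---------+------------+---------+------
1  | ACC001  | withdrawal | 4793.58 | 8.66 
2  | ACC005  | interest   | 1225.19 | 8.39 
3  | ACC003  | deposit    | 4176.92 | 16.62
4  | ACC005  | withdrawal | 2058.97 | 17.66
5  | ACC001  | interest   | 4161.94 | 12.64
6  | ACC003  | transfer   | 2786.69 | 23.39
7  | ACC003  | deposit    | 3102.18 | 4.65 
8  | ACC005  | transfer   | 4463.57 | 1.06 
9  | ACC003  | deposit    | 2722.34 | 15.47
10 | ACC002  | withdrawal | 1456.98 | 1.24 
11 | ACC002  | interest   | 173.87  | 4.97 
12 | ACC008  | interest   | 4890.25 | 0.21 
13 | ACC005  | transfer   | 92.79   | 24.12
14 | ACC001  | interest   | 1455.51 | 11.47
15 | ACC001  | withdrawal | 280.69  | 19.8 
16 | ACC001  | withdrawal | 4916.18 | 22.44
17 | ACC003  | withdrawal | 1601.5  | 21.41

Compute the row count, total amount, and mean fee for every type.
SELECT type,
       COUNT(*) as cnt,
       SUM(amount) as total_amount,
       AVG(fee) as avg_fee
FROM transactions
GROUP BY type

Result:
  deposit: 3 records, 10001.44 total amount, 12.25 avg fee
  interest: 5 records, 11906.76 total amount, 7.54 avg fee
  transfer: 3 records, 7343.05 total amount, 16.19 avg fee
  withdrawal: 6 records, 15107.90 total amount, 15.20 avg fee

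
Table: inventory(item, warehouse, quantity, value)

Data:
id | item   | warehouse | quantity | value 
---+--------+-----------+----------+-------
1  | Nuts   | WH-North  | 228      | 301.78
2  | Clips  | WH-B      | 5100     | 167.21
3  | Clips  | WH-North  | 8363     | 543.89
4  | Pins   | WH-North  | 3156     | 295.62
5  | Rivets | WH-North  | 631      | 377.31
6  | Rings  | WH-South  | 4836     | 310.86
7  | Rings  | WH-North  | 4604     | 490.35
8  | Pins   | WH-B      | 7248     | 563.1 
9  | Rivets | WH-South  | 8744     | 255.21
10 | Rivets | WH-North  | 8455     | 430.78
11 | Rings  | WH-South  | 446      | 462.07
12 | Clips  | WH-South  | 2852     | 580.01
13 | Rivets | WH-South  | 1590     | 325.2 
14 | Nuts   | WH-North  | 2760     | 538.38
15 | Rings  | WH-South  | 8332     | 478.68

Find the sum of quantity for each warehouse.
SELECT warehouse, SUM(quantity) as result
FROM inventory
GROUP BY warehouse

Result:
  WH-B: 12348
  WH-North: 28197
  WH-South: 26800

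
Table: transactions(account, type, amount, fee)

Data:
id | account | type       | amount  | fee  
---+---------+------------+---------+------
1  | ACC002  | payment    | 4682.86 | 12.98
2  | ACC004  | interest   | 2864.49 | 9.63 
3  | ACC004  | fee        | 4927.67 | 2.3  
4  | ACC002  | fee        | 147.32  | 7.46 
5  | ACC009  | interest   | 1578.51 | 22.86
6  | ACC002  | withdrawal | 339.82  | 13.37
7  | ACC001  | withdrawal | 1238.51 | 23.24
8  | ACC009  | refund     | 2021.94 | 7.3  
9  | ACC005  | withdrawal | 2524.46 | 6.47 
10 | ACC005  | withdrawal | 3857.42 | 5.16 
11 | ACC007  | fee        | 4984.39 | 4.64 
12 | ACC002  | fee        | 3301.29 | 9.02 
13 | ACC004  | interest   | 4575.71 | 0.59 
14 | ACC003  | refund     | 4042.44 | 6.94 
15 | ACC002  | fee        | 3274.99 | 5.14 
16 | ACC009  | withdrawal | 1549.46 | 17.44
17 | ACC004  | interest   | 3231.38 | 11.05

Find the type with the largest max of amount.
SELECT type, MAX(amount) as val
FROM transactions
GROUP BY type
ORDER BY val DESC
LIMIT 1

Result: fee with max(amount) = 4984.39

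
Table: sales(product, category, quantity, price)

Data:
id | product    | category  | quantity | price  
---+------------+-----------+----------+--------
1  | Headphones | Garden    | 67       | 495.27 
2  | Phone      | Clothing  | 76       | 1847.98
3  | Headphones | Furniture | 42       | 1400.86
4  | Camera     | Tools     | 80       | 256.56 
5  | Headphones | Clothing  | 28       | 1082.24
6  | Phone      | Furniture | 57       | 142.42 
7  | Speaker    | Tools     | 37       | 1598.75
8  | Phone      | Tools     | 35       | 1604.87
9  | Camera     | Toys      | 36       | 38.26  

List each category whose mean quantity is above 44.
SELECT category, AVG(quantity)
FROM sales
GROUP BY category
HAVING AVG(quantity) > 44

Result:
  Clothing: avg=52.00
  Furniture: avg=49.50
  Garden: avg=67.00
  Tools: avg=50.67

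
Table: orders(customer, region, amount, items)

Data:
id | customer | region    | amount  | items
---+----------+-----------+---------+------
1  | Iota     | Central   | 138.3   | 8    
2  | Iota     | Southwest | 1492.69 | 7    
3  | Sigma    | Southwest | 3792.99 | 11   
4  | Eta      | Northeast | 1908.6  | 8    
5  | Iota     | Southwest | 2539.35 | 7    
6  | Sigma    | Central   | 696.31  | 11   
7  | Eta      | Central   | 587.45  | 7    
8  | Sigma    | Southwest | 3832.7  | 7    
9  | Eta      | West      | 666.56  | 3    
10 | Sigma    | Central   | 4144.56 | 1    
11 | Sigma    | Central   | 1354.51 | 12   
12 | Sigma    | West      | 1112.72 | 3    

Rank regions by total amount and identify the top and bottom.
SELECT region, SUM(amount)
FROM orders
GROUP BY region
ORDER BY SUM(amount)

All groups:
  West: 1779.28
  Northeast: 1908.60
  Central: 6921.13
  Southwest: 11657.73

Highest: Southwest (11657.73)
Lowest: West (1779.28)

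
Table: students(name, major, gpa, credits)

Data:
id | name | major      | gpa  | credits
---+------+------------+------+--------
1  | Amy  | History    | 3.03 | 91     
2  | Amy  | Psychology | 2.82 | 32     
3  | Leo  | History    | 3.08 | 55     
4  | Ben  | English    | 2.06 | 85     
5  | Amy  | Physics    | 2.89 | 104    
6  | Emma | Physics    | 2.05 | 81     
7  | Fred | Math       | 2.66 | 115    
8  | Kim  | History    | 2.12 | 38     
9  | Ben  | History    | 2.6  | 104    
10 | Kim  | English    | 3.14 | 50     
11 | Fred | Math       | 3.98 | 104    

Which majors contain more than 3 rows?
SELECT major, COUNT(*) as cnt
FROM students
GROUP BY major
HAVING COUNT(*) > 3

Result:
  History: 4

Note: HAVING filters groups after aggregation, WHERE filters rows before.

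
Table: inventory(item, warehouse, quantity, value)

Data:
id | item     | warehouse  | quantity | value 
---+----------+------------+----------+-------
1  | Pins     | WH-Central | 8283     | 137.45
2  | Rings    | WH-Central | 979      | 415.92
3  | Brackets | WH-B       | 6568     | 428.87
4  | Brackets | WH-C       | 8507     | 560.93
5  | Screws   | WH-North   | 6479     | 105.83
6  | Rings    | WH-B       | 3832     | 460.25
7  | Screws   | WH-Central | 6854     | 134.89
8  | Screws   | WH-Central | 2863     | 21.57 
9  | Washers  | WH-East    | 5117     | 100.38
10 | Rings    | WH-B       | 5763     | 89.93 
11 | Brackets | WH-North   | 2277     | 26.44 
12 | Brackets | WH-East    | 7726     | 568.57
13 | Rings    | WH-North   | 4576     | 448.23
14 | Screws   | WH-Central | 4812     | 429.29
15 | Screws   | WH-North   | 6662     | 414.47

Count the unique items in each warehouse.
SELECT warehouse, COUNT(DISTINCT item)
FROM inventory
GROUP BY warehouse

Result:
  WH-B: 2 distinct
  WH-C: 1 distinct
  WH-Central: 3 distinct
  WH-East: 2 distinct
  WH-North: 3 distinct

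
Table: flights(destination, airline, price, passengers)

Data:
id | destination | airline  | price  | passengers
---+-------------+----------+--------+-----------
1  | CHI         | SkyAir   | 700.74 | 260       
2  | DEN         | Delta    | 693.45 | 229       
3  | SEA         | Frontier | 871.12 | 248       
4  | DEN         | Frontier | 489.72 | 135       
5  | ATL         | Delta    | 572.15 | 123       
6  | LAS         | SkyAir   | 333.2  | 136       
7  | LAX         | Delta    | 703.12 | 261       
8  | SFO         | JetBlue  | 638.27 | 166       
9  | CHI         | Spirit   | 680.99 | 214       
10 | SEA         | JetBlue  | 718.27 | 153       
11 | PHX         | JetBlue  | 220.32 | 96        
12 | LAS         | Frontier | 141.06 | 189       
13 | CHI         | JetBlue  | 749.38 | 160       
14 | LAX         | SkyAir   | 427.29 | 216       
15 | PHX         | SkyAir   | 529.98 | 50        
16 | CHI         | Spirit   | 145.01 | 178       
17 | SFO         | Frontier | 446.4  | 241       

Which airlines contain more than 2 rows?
SELECT airline, COUNT(*) as cnt
FROM flights
GROUP BY airline
HAVING COUNT(*) > 2

Result:
  Delta: 3
  Frontier: 4
  JetBlue: 4
  SkyAir: 4

Note: HAVING filters groups after aggregation, WHERE filters rows before.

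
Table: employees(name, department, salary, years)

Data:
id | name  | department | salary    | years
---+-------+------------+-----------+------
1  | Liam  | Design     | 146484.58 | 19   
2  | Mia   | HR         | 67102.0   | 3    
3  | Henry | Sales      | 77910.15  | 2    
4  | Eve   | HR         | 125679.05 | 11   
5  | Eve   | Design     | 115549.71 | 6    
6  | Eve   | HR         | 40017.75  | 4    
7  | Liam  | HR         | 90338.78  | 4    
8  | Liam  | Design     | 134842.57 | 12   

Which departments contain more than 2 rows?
SELECT department, COUNT(*) as cnt
FROM employees
GROUP BY department
HAVING COUNT(*) > 2

Result:
  Design: 3
  HR: 4

Note: HAVING filters groups after aggregation, WHERE filters rows before.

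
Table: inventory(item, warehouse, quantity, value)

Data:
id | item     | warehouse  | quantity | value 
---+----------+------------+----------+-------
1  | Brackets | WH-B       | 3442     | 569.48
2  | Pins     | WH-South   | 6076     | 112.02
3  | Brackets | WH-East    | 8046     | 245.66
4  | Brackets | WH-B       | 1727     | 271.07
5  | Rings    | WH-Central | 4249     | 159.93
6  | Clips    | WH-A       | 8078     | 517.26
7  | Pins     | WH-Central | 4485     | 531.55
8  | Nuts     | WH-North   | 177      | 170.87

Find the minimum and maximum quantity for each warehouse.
SELECT warehouse, MIN(quantity), MAX(quantity)
FROM inventory
GROUP BY warehouse

Result:
  WH-A: min=8078, max=8078
  WH-B: min=1727, max=3442
  WH-Central: min=4249, max=4485
  WH-East: min=8046, max=8046
  WH-North: min=177, max=177
  WH-South: min=6076, max=6076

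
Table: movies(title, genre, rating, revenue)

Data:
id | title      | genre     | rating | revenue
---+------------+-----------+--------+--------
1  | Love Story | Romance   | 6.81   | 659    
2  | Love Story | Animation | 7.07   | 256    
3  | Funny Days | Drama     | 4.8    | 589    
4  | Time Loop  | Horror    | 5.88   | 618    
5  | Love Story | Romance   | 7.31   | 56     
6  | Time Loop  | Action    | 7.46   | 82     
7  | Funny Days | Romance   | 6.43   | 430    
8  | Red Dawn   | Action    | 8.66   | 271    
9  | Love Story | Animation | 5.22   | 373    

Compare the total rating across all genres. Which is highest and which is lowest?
SELECT genre, SUM(rating)
FROM movies
GROUP BY genre
ORDER BY SUM(rating)

All groups:
  Drama: 4.80
  Horror: 5.88
  Animation: 12.29
  Action: 16.12
  Romance: 20.55

Highest: Romance (20.55)
Lowest: Drama (4.80)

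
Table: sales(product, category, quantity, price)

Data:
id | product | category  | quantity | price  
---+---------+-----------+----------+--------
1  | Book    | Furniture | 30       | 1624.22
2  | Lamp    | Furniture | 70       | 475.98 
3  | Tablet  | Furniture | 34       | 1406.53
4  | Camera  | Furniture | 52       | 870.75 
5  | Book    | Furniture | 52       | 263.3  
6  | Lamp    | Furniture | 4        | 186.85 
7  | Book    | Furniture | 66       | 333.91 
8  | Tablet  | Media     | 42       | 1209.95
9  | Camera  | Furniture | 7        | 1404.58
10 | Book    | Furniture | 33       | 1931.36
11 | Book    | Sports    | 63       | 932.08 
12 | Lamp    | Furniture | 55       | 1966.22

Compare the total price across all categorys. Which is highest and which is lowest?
SELECT category, SUM(price)
FROM sales
GROUP BY category
ORDER BY SUM(price)

All groups:
  Sports: 932.08
  Media: 1209.95
  Furniture: 10463.70

Highest: Furniture (10463.70)
Lowest: Sports (932.08)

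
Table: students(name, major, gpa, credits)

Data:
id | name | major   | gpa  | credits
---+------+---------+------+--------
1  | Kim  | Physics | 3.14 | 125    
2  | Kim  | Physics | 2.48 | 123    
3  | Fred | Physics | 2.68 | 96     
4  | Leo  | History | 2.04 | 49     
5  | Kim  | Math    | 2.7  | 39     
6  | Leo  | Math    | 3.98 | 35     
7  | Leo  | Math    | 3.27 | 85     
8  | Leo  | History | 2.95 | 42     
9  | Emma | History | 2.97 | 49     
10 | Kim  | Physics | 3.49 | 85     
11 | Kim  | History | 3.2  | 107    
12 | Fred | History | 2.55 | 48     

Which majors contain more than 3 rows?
SELECT major, COUNT(*) as cnt
FROM students
GROUP BY major
HAVING COUNT(*) > 3

Result:
  History: 5
  Physics: 4

Note: HAVING filters groups after aggregation, WHERE filters rows before.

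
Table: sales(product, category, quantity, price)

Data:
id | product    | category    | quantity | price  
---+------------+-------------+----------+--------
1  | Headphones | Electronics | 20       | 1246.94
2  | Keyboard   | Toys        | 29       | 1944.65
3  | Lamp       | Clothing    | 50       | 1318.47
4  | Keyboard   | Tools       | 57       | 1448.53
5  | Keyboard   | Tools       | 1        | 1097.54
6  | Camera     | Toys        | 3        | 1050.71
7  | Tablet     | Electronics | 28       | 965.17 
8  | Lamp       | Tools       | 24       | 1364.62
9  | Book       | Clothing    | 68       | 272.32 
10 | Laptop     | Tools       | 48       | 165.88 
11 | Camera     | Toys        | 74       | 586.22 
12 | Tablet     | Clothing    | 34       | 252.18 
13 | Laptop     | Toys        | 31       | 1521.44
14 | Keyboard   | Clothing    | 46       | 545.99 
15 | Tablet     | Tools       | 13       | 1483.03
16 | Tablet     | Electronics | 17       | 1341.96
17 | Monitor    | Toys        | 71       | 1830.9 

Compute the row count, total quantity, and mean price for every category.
SELECT category,
       COUNT(*) as cnt,
       SUM(quantity) as total_quantity,
       AVG(price) as avg_price
FROM sales
GROUP BY category

Result:
  Clothing: 4 records, 198 total quantity, 597.24 avg price
  Electronics: 3 records, 65 total quantity, 1184.69 avg price
  Tools: 5 records, 143 total quantity, 1111.92 avg price
  Toys: 5 records, 208 total quantity, 1386.78 avg price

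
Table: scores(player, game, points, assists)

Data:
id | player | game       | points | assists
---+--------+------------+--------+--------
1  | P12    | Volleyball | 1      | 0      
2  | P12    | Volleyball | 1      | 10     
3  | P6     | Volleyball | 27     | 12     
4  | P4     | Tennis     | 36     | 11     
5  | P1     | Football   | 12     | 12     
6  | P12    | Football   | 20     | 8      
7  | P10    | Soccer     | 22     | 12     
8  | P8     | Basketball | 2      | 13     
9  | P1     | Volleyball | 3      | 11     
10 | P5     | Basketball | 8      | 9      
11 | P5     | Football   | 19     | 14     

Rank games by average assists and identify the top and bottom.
SELECT game, AVG(assists)
FROM scores
GROUP BY game
ORDER BY AVG(assists)

All groups:
  Volleyball: 8.25
  Basketball: 11.00
  Tennis: 11.00
  Football: 11.33
  Soccer: 12.00

Highest: Soccer (12.00)
Lowest: Volleyball (8.25)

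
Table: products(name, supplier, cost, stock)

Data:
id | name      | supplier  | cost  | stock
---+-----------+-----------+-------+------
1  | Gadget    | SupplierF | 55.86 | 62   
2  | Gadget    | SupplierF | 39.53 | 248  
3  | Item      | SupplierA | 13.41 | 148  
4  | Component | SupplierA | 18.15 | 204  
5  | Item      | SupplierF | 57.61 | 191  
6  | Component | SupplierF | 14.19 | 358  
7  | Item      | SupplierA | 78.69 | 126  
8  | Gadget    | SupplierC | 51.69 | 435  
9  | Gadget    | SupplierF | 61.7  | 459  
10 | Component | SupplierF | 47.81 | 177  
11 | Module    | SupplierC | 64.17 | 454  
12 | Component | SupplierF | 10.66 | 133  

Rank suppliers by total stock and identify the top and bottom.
SELECT supplier, SUM(stock)
FROM products
GROUP BY supplier
ORDER BY SUM(stock)

All groups:
  SupplierA: 478
  SupplierC: 889
  SupplierF: 1628

Highest: SupplierF (1628)
Lowest: SupplierA (478)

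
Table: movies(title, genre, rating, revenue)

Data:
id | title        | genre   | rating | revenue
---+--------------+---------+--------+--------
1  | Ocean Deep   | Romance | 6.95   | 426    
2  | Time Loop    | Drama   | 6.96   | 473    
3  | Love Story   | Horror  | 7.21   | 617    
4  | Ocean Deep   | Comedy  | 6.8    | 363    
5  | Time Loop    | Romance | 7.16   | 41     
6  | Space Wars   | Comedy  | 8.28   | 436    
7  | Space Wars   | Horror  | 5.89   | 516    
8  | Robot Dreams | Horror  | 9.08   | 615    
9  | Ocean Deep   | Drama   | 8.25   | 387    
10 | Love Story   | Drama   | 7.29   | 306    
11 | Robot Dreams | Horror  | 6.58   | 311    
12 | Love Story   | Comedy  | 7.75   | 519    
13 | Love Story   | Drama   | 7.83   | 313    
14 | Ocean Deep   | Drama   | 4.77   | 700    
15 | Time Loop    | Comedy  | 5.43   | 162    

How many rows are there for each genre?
SELECT genre, COUNT(*) as count
FROM movies
GROUP BY genre

Result:
  Comedy: 4
  Drama: 5
  Horror: 4
  Romance: 2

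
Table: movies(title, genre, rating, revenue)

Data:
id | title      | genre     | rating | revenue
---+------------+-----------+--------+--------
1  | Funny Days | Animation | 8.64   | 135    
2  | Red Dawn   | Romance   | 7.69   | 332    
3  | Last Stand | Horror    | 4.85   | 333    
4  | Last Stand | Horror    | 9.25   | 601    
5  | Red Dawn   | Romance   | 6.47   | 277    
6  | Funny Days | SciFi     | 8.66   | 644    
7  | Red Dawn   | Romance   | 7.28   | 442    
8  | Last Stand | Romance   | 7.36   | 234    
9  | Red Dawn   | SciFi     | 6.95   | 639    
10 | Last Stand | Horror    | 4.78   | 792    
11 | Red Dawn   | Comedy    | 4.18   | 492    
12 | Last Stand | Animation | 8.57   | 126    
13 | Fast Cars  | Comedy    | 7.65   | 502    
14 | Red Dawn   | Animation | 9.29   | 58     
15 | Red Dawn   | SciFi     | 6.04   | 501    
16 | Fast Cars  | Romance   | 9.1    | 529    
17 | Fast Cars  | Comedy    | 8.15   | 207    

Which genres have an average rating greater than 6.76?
SELECT genre, AVG(rating)
FROM movies
GROUP BY genre
HAVING AVG(rating) > 6.76

Result:
  Animation: avg=8.83
  Romance: avg=7.58
  SciFi: avg=7.22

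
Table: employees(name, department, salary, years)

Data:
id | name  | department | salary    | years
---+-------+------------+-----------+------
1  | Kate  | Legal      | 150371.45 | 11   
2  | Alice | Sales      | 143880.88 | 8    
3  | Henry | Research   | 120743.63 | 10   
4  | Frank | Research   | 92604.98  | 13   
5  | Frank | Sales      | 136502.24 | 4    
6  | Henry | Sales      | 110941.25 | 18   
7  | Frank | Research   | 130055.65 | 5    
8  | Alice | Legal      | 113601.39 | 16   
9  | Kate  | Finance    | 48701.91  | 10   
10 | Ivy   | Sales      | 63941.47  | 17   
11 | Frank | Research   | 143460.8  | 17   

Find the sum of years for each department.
SELECT department, SUM(years) as result
FROM employees
GROUP BY department

Result:
  Finance: 10
  Legal: 27
  Research: 45
  Sales: 47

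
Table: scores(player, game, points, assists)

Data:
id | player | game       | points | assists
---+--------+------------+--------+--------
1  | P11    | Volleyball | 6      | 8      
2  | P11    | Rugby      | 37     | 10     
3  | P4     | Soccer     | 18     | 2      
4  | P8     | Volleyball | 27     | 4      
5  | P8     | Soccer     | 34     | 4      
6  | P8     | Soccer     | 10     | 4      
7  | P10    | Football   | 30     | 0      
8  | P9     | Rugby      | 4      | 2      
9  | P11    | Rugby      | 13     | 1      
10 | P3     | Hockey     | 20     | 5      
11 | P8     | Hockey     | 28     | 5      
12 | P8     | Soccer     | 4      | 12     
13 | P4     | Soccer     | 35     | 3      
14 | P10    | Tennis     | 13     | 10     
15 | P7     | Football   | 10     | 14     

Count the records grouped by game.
SELECT game, COUNT(*) as count
FROM scores
GROUP BY game

Result:
  Football: 2
  Hockey: 2
  Rugby: 3
  Soccer: 5
  Tennis: 1
  Volleyball: 2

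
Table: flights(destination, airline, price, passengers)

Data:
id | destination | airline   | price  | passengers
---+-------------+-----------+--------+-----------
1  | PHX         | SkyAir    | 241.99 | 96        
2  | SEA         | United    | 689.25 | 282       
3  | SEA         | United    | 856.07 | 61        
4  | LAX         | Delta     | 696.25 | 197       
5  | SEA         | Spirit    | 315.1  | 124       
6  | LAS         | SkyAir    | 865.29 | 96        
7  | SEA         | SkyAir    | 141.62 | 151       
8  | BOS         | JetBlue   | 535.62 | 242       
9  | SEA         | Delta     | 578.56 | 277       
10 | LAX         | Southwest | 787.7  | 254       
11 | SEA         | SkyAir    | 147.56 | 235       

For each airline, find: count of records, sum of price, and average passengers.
SELECT airline,
       COUNT(*) as cnt,
       SUM(price) as total_price,
       AVG(passengers) as avg_passengers
FROM flights
GROUP BY airline

Result:
  Delta: 2 records, 1274.81 total price, 237.00 avg passengers
  JetBlue: 1 records, 535.62 total price, 242.00 avg passengers
  SkyAir: 4 records, 1396.46 total price, 144.50 avg passengers
  Southwest: 1 records, 787.70 total price, 254.00 avg passengers
  Spirit: 1 records, 315.10 total price, 124.00 avg passengers
  United: 2 records, 1545.32 total price, 171.50 avg passengers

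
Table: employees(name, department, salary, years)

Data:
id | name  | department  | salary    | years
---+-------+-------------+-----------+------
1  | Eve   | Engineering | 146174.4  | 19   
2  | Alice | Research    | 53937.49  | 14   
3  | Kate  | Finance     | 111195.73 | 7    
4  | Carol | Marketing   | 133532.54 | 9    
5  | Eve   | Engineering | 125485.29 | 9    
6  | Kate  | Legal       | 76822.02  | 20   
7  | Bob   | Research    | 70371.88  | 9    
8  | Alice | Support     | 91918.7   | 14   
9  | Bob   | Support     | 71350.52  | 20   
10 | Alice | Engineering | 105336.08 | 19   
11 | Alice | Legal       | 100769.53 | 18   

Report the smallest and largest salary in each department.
SELECT department, MIN(salary), MAX(salary)
FROM employees
GROUP BY department

Result:
  Engineering: min=105336.08, max=146174.40
  Finance: min=111195.73, max=111195.73
  Legal: min=76822.02, max=100769.53
  Marketing: min=133532.54, max=133532.54
  Research: min=53937.49, max=70371.88
  Support: min=71350.52, max=91918.70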